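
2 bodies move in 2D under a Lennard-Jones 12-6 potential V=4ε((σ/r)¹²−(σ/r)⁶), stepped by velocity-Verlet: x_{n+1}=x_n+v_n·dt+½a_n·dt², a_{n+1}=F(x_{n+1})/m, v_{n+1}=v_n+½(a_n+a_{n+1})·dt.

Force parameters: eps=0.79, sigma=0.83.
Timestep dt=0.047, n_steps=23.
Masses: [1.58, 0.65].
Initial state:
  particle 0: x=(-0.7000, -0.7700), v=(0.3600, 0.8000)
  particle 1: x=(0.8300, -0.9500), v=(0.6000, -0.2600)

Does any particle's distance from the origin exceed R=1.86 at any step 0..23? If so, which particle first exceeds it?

step 0: x0=(-0.7000, -0.7700) x1=(0.8300, -0.9500)
step 1: x0=(-0.6829, -0.7324) x1=(0.8577, -0.9622)
step 2: x0=(-0.6654, -0.6949) x1=(0.8845, -0.9742)
step 3: x0=(-0.6476, -0.6574) x1=(0.9105, -0.9861)
step 4: x0=(-0.6294, -0.6200) x1=(0.9358, -0.9978)
step 5: x0=(-0.6110, -0.5827) x1=(0.9603, -1.0093)
step 6: x0=(-0.5923, -0.5455) x1=(0.9842, -1.0207)
step 7: x0=(-0.5734, -0.5083) x1=(1.0075, -1.0319)
step 8: x0=(-0.5542, -0.4712) x1=(1.0302, -1.0429)
step 9: x0=(-0.5348, -0.4342) x1=(1.0525, -1.0538)
step 10: x0=(-0.5153, -0.3972) x1=(1.0743, -1.0644)
step 11: x0=(-0.4955, -0.3603) x1=(1.0956, -1.0749)
step 12: x0=(-0.4757, -0.3235) x1=(1.1166, -1.0852)
step 13: x0=(-0.4556, -0.2868) x1=(1.1373, -1.0954)
step 14: x0=(-0.4355, -0.2501) x1=(1.1576, -1.1053)
step 15: x0=(-0.4152, -0.2135) x1=(1.1776, -1.1152)
step 16: x0=(-0.3948, -0.1769) x1=(1.1974, -1.1248)
step 17: x0=(-0.3743, -0.1404) x1=(1.2169, -1.1344)
step 18: x0=(-0.3537, -0.1040) x1=(1.2362, -1.1438)
step 19: x0=(-0.3331, -0.0676) x1=(1.2554, -1.1531)
step 20: x0=(-0.3124, -0.0312) x1=(1.2743, -1.1622)
step 21: x0=(-0.2916, 0.0050) x1=(1.2931, -1.1712)
step 22: x0=(-0.2707, 0.0413) x1=(1.3117, -1.1802)
step 23: x0=(-0.2498, 0.0775) x1=(1.3303, -1.1890)

no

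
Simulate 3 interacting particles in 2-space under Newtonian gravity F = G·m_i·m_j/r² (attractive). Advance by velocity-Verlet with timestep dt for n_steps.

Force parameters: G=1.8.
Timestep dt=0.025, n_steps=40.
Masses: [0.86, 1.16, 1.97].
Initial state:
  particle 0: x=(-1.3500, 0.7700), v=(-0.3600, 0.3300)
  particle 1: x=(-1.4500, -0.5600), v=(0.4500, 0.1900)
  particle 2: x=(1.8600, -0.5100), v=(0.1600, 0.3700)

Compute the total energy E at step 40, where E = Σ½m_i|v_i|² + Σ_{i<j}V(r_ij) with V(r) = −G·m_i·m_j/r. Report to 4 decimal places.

step 0: x0=(-1.3500, 0.7700) x1=(-1.4500, -0.5600) x2=(1.8600, -0.5100)
step 1: x0=(-1.3589, 0.7778) x1=(-1.4386, -0.5550) x2=(1.8639, -0.5007)
step 2: x0=(-1.3678, 0.7849) x1=(-1.4270, -0.5494) x2=(1.8676, -0.4914)
step 3: x0=(-1.3764, 0.7912) x1=(-1.4152, -0.5433) x2=(1.8711, -0.4821)
step 4: x0=(-1.3850, 0.7966) x1=(-1.4031, -0.5366) x2=(1.8744, -0.4728)
step 5: x0=(-1.3933, 0.8013) x1=(-1.3909, -0.5294) x2=(1.8776, -0.4634)
step 6: x0=(-1.4015, 0.8051) x1=(-1.3784, -0.5217) x2=(1.8805, -0.4540)
step 7: x0=(-1.4095, 0.8082) x1=(-1.3657, -0.5134) x2=(1.8832, -0.4446)
step 8: x0=(-1.4174, 0.8104) x1=(-1.3528, -0.5045) x2=(1.8858, -0.4351)
step 9: x0=(-1.4250, 0.8118) x1=(-1.3398, -0.4951) x2=(1.8881, -0.4257)
step 10: x0=(-1.4324, 0.8124) x1=(-1.3266, -0.4851) x2=(1.8902, -0.4162)
step 11: x0=(-1.4396, 0.8122) x1=(-1.3132, -0.4745) x2=(1.8922, -0.4066)
step 12: x0=(-1.4465, 0.8111) x1=(-1.2996, -0.4633) x2=(1.8939, -0.3971)
step 13: x0=(-1.4532, 0.8092) x1=(-1.2859, -0.4516) x2=(1.8955, -0.3875)
step 14: x0=(-1.4596, 0.8065) x1=(-1.2721, -0.4393) x2=(1.8968, -0.3779)
step 15: x0=(-1.4657, 0.8028) x1=(-1.2581, -0.4263) x2=(1.8980, -0.3683)
step 16: x0=(-1.4716, 0.7983) x1=(-1.2440, -0.4127) x2=(1.8989, -0.3587)
step 17: x0=(-1.4771, 0.7929) x1=(-1.2298, -0.3985) x2=(1.8996, -0.3490)
step 18: x0=(-1.4822, 0.7865) x1=(-1.2155, -0.3837) x2=(1.9002, -0.3393)
step 19: x0=(-1.4870, 0.7792) x1=(-1.2012, -0.3682) x2=(1.9005, -0.3296)
step 20: x0=(-1.4914, 0.7710) x1=(-1.1867, -0.3520) x2=(1.9006, -0.3199)
step 21: x0=(-1.4954, 0.7618) x1=(-1.1722, -0.3352) x2=(1.9005, -0.3102)
step 22: x0=(-1.4989, 0.7515) x1=(-1.1577, -0.3176) x2=(1.9002, -0.3004)
step 23: x0=(-1.5019, 0.7402) x1=(-1.1432, -0.2993) x2=(1.8997, -0.2906)
step 24: x0=(-1.5044, 0.7279) x1=(-1.1287, -0.2802) x2=(1.8989, -0.2808)
step 25: x0=(-1.5064, 0.7144) x1=(-1.1143, -0.2604) x2=(1.8980, -0.2710)
step 26: x0=(-1.5078, 0.6998) x1=(-1.1000, -0.2397) x2=(1.8968, -0.2611)
step 27: x0=(-1.5084, 0.6840) x1=(-1.0857, -0.2182) x2=(1.8954, -0.2512)
step 28: x0=(-1.5084, 0.6670) x1=(-1.0717, -0.1958) x2=(1.8938, -0.2413)
step 29: x0=(-1.5076, 0.6487) x1=(-1.0578, -0.1725) x2=(1.8920, -0.2314)
step 30: x0=(-1.5058, 0.6290) x1=(-1.0442, -0.1483) x2=(1.8899, -0.2214)
step 31: x0=(-1.5031, 0.6079) x1=(-1.0310, -0.1230) x2=(1.8877, -0.2115)
step 32: x0=(-1.4993, 0.5854) x1=(-1.0182, -0.0967) x2=(1.8851, -0.2015)
step 33: x0=(-1.4942, 0.5612) x1=(-1.0059, -0.0692) x2=(1.8824, -0.1915)
step 34: x0=(-1.4876, 0.5354) x1=(-0.9943, -0.0405) x2=(1.8794, -0.1814)
step 35: x0=(-1.4794, 0.5078) x1=(-0.9836, -0.0106) x2=(1.8762, -0.1714)
step 36: x0=(-1.4693, 0.4784) x1=(-0.9738, 0.0207) x2=(1.8727, -0.1613)
step 37: x0=(-1.4569, 0.4470) x1=(-0.9654, 0.0534) x2=(1.8690, -0.1511)
step 38: x0=(-1.4417, 0.4134) x1=(-0.9586, 0.0876) x2=(1.8651, -0.1410)
step 39: x0=(-1.4231, 0.3777) x1=(-0.9539, 0.1233) x2=(1.8609, -0.1308)
step 40: x0=(-1.4003, 0.3398) x1=(-0.9518, 0.1607) x2=(1.8564, -0.1206)
step 0 velocities: v0=(-0.3600, 0.3300) v1=(0.4500, 0.1900) v2=(0.1600, 0.3700)
step 0: KE=0.4010, PE=-3.4713, E=-3.0703
step 40 velocities: v0=(1.0197, -1.5587) v1=(0.0092, 1.5248) v2=(-0.1828, 0.4085)
step 40: KE=3.0376, PE=-6.1029, E=-3.0653

-3.0653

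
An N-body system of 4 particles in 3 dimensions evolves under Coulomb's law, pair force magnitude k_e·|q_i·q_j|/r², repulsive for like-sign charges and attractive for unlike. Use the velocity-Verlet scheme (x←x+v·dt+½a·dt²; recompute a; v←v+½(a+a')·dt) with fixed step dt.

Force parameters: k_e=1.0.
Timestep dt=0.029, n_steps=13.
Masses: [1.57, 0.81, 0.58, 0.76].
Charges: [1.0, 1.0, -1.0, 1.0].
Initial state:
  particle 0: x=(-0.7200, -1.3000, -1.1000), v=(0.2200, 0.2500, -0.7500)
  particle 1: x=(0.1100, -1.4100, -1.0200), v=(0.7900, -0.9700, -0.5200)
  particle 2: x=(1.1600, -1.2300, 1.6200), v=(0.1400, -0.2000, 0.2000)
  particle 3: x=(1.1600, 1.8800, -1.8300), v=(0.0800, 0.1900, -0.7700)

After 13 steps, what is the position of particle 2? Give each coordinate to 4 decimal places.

(1.2021, -1.3033, 1.6688)

step 0: x0=(-0.7200, -1.3000, -1.1000) x1=(0.1100, -1.4100, -1.0200) x2=(1.1600, -1.2300, 1.6200) x3=(1.1600, 1.8800, -1.8300)
step 1: x0=(-0.7140, -1.2927, -1.1218) x1=(0.1336, -1.4383, -1.0349) x2=(1.1640, -1.2358, 1.6256) x3=(1.1624, 1.8856, -1.8523)
step 2: x0=(-0.7087, -1.2853, -1.1435) x1=(0.1587, -1.4668, -1.0496) x2=(1.1678, -1.2415, 1.6310) x3=(1.1648, 1.8912, -1.8747)
step 3: x0=(-0.7040, -1.2779, -1.1654) x1=(0.1850, -1.4957, -1.0640) x2=(1.1716, -1.2473, 1.6359) x3=(1.1672, 1.8970, -1.8970)
step 4: x0=(-0.6999, -1.2703, -1.1872) x1=(0.2125, -1.5250, -1.0781) x2=(1.1751, -1.2530, 1.6406) x3=(1.1698, 1.9029, -1.9193)
step 5: x0=(-0.6964, -1.2625, -1.2090) x1=(0.2412, -1.5546, -1.0920) x2=(1.1786, -1.2586, 1.6450) x3=(1.1724, 1.9090, -1.9416)
step 6: x0=(-0.6934, -1.2547, -1.2309) x1=(0.2708, -1.5846, -1.1056) x2=(1.1819, -1.2643, 1.6490) x3=(1.1751, 1.9151, -1.9639)
step 7: x0=(-0.6909, -1.2467, -1.2528) x1=(0.3015, -1.6149, -1.1189) x2=(1.1852, -1.2699, 1.6528) x3=(1.1778, 1.9213, -1.9862)
step 8: x0=(-0.6888, -1.2386, -1.2747) x1=(0.3329, -1.6456, -1.1320) x2=(1.1883, -1.2755, 1.6562) x3=(1.1806, 1.9277, -2.0086)
step 9: x0=(-0.6871, -1.2304, -1.2966) x1=(0.3652, -1.6767, -1.1449) x2=(1.1912, -1.2811, 1.6593) x3=(1.1834, 1.9341, -2.0309)
step 10: x0=(-0.6858, -1.2220, -1.3186) x1=(0.3982, -1.7082, -1.1575) x2=(1.1941, -1.2867, 1.6622) x3=(1.1863, 1.9407, -2.0532)
step 11: x0=(-0.6848, -1.2135, -1.3405) x1=(0.4319, -1.7400, -1.1699) x2=(1.1969, -1.2922, 1.6647) x3=(1.1892, 1.9474, -2.0755)
step 12: x0=(-0.6841, -1.2049, -1.3624) x1=(0.4662, -1.7721, -1.1821) x2=(1.1996, -1.2978, 1.6669) x3=(1.1922, 1.9541, -2.0978)
step 13: x0=(-0.6837, -1.1962, -1.3844) x1=(0.5010, -1.8045, -1.1941) x2=(1.2021, -1.3033, 1.6688) x3=(1.1953, 1.9610, -2.1201)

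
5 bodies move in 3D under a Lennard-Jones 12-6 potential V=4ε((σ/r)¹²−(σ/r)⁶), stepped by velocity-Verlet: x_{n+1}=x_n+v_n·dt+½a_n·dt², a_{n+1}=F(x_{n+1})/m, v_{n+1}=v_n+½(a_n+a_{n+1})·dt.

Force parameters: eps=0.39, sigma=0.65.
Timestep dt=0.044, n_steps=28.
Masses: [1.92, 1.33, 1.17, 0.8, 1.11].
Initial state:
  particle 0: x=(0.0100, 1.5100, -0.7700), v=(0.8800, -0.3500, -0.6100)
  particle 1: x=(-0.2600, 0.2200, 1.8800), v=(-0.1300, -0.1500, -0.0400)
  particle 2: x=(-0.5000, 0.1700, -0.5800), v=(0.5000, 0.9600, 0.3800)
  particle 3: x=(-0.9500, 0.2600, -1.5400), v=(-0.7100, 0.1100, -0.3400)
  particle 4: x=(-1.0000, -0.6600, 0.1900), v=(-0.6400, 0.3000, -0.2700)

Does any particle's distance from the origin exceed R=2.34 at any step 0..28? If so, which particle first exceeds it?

step 0: x0=(0.0100, 1.5100, -0.7700) x1=(-0.2600, 0.2200, 1.8800) x2=(-0.5000, 0.1700, -0.5800) x3=(-0.9500, 0.2600, -1.5400) x4=(-1.0000, -0.6600, 0.1900)
step 1: x0=(0.0487, 1.4946, -0.7968) x1=(-0.2657, 0.2134, 1.8782) x2=(-0.4782, 0.2122, -0.5635) x3=(-0.9810, 0.2648, -1.5545) x4=(-1.0281, -0.6467, 0.1780)
step 2: x0=(0.0874, 1.4791, -0.8237) x1=(-0.2714, 0.2068, 1.8765) x2=(-0.4566, 0.2544, -0.5474) x3=(-1.0117, 0.2696, -1.5683) x4=(-1.0561, -0.6332, 0.1659)
step 3: x0=(0.1260, 1.4635, -0.8505) x1=(-0.2772, 0.2002, 1.8747) x2=(-0.4353, 0.2966, -0.5315) x3=(-1.0421, 0.2744, -1.5816) x4=(-1.0840, -0.6196, 0.1537)
step 4: x0=(0.1646, 1.4478, -0.8773) x1=(-0.2829, 0.1936, 1.8729) x2=(-0.4142, 0.3388, -0.5158) x3=(-1.0722, 0.2792, -1.5945) x4=(-1.1118, -0.6059, 0.1414)
step 5: x0=(0.2031, 1.4321, -0.9041) x1=(-0.2886, 0.1870, 1.8711) x2=(-0.3931, 0.3810, -0.5002) x3=(-1.1022, 0.2840, -1.6071) x4=(-1.1395, -0.5920, 0.1290)
step 6: x0=(0.2416, 1.4162, -0.9308) x1=(-0.2944, 0.1804, 1.8693) x2=(-0.3722, 0.4233, -0.4848) x3=(-1.1320, 0.2889, -1.6195) x4=(-1.1672, -0.5781, 0.1165)
step 7: x0=(0.2800, 1.4002, -0.9575) x1=(-0.3001, 0.1737, 1.8675) x2=(-0.3512, 0.4657, -0.4696) x3=(-1.1618, 0.2937, -1.6317) x4=(-1.1948, -0.5640, 0.1040)
step 8: x0=(0.3183, 1.3841, -0.9841) x1=(-0.3058, 0.1671, 1.8657) x2=(-0.3302, 0.5083, -0.4545) x3=(-1.1914, 0.2986, -1.6438) x4=(-1.2223, -0.5499, 0.0915)
step 9: x0=(0.3565, 1.3678, -1.0107) x1=(-0.3116, 0.1605, 1.8638) x2=(-0.3091, 0.5510, -0.4395) x3=(-1.2209, 0.3035, -1.6557) x4=(-1.2498, -0.5357, 0.0789)
step 10: x0=(0.3946, 1.3514, -1.0371) x1=(-0.3173, 0.1539, 1.8620) x2=(-0.2879, 0.5938, -0.4248) x3=(-1.2504, 0.3085, -1.6676) x4=(-1.2773, -0.5215, 0.0663)
step 11: x0=(0.4326, 1.3349, -1.0635) x1=(-0.3231, 0.1473, 1.8602) x2=(-0.2666, 0.6368, -0.4102) x3=(-1.2799, 0.3134, -1.6794) x4=(-1.3047, -0.5072, 0.0536)
step 12: x0=(0.4704, 1.3183, -1.0898) x1=(-0.3288, 0.1407, 1.8583) x2=(-0.2451, 0.6800, -0.3958) x3=(-1.3093, 0.3183, -1.6912) x4=(-1.3320, -0.4929, 0.0410)
step 13: x0=(0.5082, 1.3015, -1.1159) x1=(-0.3346, 0.1340, 1.8565) x2=(-0.2235, 0.7233, -0.3816) x3=(-1.3387, 0.3233, -1.7029) x4=(-1.3594, -0.4786, 0.0283)
step 14: x0=(0.5458, 1.2847, -1.1419) x1=(-0.3403, 0.1274, 1.8546) x2=(-0.2017, 0.7668, -0.3676) x3=(-1.3680, 0.3282, -1.7146) x4=(-1.3867, -0.4642, 0.0156)
step 15: x0=(0.5832, 1.2677, -1.1678) x1=(-0.3461, 0.1208, 1.8527) x2=(-0.1797, 0.8104, -0.3538) x3=(-1.3973, 0.3332, -1.7262) x4=(-1.4140, -0.4498, 0.0029)
step 16: x0=(0.6206, 1.2507, -1.1935) x1=(-0.3518, 0.1142, 1.8509) x2=(-0.1576, 0.8540, -0.3403) x3=(-1.4267, 0.3381, -1.7378) x4=(-1.4413, -0.4354, -0.0098)
step 17: x0=(0.6578, 1.2337, -1.2192) x1=(-0.3576, 0.1075, 1.8490) x2=(-0.1353, 0.8978, -0.3269) x3=(-1.4560, 0.3431, -1.7494) x4=(-1.4686, -0.4209, -0.0225)
step 18: x0=(0.6950, 1.2166, -1.2447) x1=(-0.3633, 0.1009, 1.8471) x2=(-0.1128, 0.9416, -0.3137) x3=(-1.4853, 0.3480, -1.7609) x4=(-1.4959, -0.4065, -0.0353)
step 19: x0=(0.7320, 1.1994, -1.2701) x1=(-0.3691, 0.0943, 1.8452) x2=(-0.0903, 0.9854, -0.3007) x3=(-1.5145, 0.3529, -1.7724) x4=(-1.5231, -0.3920, -0.0480)
step 20: x0=(0.7690, 1.1823, -1.2955) x1=(-0.3749, 0.0877, 1.8433) x2=(-0.0676, 1.0293, -0.2878) x3=(-1.5438, 0.3579, -1.7839) x4=(-1.5504, -0.3775, -0.0608)
step 21: x0=(0.8059, 1.1651, -1.3207) x1=(-0.3806, 0.0811, 1.8414) x2=(-0.0448, 1.0732, -0.2750) x3=(-1.5731, 0.3628, -1.7954) x4=(-1.5776, -0.3630, -0.0736)
step 22: x0=(0.8428, 1.1479, -1.3459) x1=(-0.3864, 0.0744, 1.8395) x2=(-0.0219, 1.1171, -0.2624) x3=(-1.6023, 0.3677, -1.8068) x4=(-1.6048, -0.3485, -0.0863)
step 23: x0=(0.8796, 1.1307, -1.3711) x1=(-0.3922, 0.0678, 1.8376) x2=(0.0010, 1.1609, -0.2498) x3=(-1.6316, 0.3726, -1.8182) x4=(-1.6320, -0.3340, -0.0991)
step 24: x0=(0.9164, 1.1136, -1.3962) x1=(-0.3979, 0.0612, 1.8357) x2=(0.0240, 1.2048, -0.2373) x3=(-1.6608, 0.3775, -1.8296) x4=(-1.6593, -0.3195, -0.1120)
step 25: x0=(0.9531, 1.0964, -1.4212) x1=(-0.4037, 0.0546, 1.8337) x2=(0.0470, 1.2487, -0.2249) x3=(-1.6901, 0.3824, -1.8410) x4=(-1.6865, -0.3049, -0.1248)
step 26: x0=(0.9898, 1.0792, -1.4463) x1=(-0.4095, 0.0480, 1.8318) x2=(0.0700, 1.2925, -0.2125) x3=(-1.7193, 0.3873, -1.8524) x4=(-1.7137, -0.2904, -0.1376)
step 27: x0=(1.0265, 1.0620, -1.4713) x1=(-0.4152, 0.0414, 1.8299) x2=(0.0931, 1.3363, -0.2002) x3=(-1.7485, 0.3922, -1.8637) x4=(-1.7409, -0.2758, -0.1505)
step 28: x0=(1.0632, 1.0449, -1.4963) x1=(-0.4210, 0.0347, 1.8280) x2=(0.1162, 1.3802, -0.1879) x3=(-1.7778, 0.3971, -1.8750) x4=(-1.7681, -0.2613, -0.1633)

yes, particle 3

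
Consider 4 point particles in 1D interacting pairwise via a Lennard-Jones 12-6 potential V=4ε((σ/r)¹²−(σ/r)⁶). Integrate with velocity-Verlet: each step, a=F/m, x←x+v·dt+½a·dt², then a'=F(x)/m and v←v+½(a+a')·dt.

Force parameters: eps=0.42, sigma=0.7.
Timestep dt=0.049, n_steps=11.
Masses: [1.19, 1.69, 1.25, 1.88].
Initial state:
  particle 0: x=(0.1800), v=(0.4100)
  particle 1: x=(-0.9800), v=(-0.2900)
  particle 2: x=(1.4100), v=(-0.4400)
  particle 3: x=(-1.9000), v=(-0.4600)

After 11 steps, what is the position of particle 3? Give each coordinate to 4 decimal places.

(-2.0477)

step 0: x0=(0.1800) x1=(-0.9800) x2=(1.4100) x3=(-1.9000)
step 1: x0=(0.2000) x1=(-0.9949) x2=(1.3882) x3=(-1.9217)
step 2: x0=(0.2199) x1=(-1.0111) x2=(1.3657) x3=(-1.9418)
step 3: x0=(0.2402) x1=(-1.0287) x2=(1.3425) x3=(-1.9603)
step 4: x0=(0.2611) x1=(-1.0478) x2=(1.3183) x3=(-1.9771)
step 5: x0=(0.2830) x1=(-1.0684) x2=(1.2927) x3=(-1.9924)
step 6: x0=(0.3063) x1=(-1.0907) x2=(1.2655) x3=(-2.0060)
step 7: x0=(0.3316) x1=(-1.1146) x2=(1.2362) x3=(-2.0179)
step 8: x0=(0.3595) x1=(-1.1404) x2=(1.2043) x3=(-2.0281)
step 9: x0=(0.3900) x1=(-1.1681) x2=(1.1697) x3=(-2.0365)
step 10: x0=(0.4198) x1=(-1.1978) x2=(1.1357) x3=(-2.0430)
step 11: x0=(0.4309) x1=(-1.2293) x2=(1.1194) x3=(-2.0477)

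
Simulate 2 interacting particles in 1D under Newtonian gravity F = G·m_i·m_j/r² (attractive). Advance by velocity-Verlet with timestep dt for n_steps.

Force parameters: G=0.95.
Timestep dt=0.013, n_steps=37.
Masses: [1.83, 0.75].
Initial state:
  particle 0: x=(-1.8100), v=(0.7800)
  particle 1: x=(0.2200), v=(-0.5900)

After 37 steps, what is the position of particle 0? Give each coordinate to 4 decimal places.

step 0: x0=(-1.8100) x1=(0.2200)
step 1: x0=(-1.7998) x1=(0.2123)
step 2: x0=(-1.7897) x1=(0.2045)
step 3: x0=(-1.7794) x1=(0.1967)
step 4: x0=(-1.7692) x1=(0.1887)
step 5: x0=(-1.7589) x1=(0.1807)
step 6: x0=(-1.7486) x1=(0.1727)
step 7: x0=(-1.7383) x1=(0.1645)
step 8: x0=(-1.7279) x1=(0.1562)
step 9: x0=(-1.7175) x1=(0.1479)
step 10: x0=(-1.7070) x1=(0.1395)
step 11: x0=(-1.6966) x1=(0.1310)
step 12: x0=(-1.6861) x1=(0.1224)
step 13: x0=(-1.6755) x1=(0.1138)
step 14: x0=(-1.6649) x1=(0.1050)
step 15: x0=(-1.6543) x1=(0.0961)
step 16: x0=(-1.6436) x1=(0.0872)
step 17: x0=(-1.6329) x1=(0.0781)
step 18: x0=(-1.6222) x1=(0.0690)
step 19: x0=(-1.6114) x1=(0.0597)
step 20: x0=(-1.6005) x1=(0.0503)
step 21: x0=(-1.5897) x1=(0.0409)
step 22: x0=(-1.5787) x1=(0.0313)
step 23: x0=(-1.5678) x1=(0.0216)
step 24: x0=(-1.5568) x1=(0.0118)
step 25: x0=(-1.5457) x1=(0.0019)
step 26: x0=(-1.5346) x1=(-0.0082)
step 27: x0=(-1.5234) x1=(-0.0184)
step 28: x0=(-1.5122) x1=(-0.0287)
step 29: x0=(-1.5009) x1=(-0.0391)
step 30: x0=(-1.4896) x1=(-0.0497)
step 31: x0=(-1.4782) x1=(-0.0604)
step 32: x0=(-1.4667) x1=(-0.0713)
step 33: x0=(-1.4552) x1=(-0.0823)
step 34: x0=(-1.4436) x1=(-0.0935)
step 35: x0=(-1.4320) x1=(-0.1048)
step 36: x0=(-1.4203) x1=(-0.1163)
step 37: x0=(-1.4085) x1=(-0.1280)

(-1.4085)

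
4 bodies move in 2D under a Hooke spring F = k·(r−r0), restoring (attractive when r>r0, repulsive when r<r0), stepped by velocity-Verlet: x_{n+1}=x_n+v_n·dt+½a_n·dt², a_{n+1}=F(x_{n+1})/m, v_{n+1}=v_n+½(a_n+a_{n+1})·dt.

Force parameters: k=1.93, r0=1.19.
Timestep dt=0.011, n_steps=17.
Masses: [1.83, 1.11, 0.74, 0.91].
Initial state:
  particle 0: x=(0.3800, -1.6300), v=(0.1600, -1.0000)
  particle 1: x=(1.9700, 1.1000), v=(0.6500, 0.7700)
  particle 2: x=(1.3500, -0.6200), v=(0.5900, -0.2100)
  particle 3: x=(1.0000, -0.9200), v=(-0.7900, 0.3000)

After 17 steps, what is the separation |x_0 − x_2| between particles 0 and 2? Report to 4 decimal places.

step 0: x0=(0.3800, -1.6300) x1=(1.9700, 1.1000) x2=(1.3500, -0.6200) x3=(1.0000, -0.9200)
step 1: x0=(0.3818, -1.6409) x1=(1.9770, 1.1081) x2=(1.3566, -0.6222) x3=(0.9913, -0.9166)
step 2: x0=(0.3838, -1.6516) x1=(1.9836, 1.1156) x2=(1.3634, -0.6240) x3=(0.9827, -0.9131)
step 3: x0=(0.3858, -1.6620) x1=(1.9899, 1.1223) x2=(1.3704, -0.6256) x3=(0.9740, -0.9093)
step 4: x0=(0.3881, -1.6723) x1=(1.9958, 1.1283) x2=(1.3775, -0.6270) x3=(0.9654, -0.9054)
step 5: x0=(0.3904, -1.6823) x1=(2.0013, 1.1337) x2=(1.3849, -0.6280) x3=(0.9567, -0.9012)
step 6: x0=(0.3929, -1.6921) x1=(2.0065, 1.1383) x2=(1.3925, -0.6288) x3=(0.9481, -0.8969)
step 7: x0=(0.3955, -1.7016) x1=(2.0113, 1.1422) x2=(1.4003, -0.6294) x3=(0.9395, -0.8924)
step 8: x0=(0.3983, -1.7109) x1=(2.0157, 1.1453) x2=(1.4082, -0.6297) x3=(0.9310, -0.8876)
step 9: x0=(0.4012, -1.7200) x1=(2.0198, 1.1478) x2=(1.4164, -0.6298) x3=(0.9224, -0.8826)
step 10: x0=(0.4042, -1.7288) x1=(2.0234, 1.1495) x2=(1.4247, -0.6296) x3=(0.9139, -0.8774)
step 11: x0=(0.4074, -1.7374) x1=(2.0267, 1.1505) x2=(1.4332, -0.6293) x3=(0.9054, -0.8720)
step 12: x0=(0.4107, -1.7458) x1=(2.0297, 1.1507) x2=(1.4419, -0.6287) x3=(0.8969, -0.8663)
step 13: x0=(0.4142, -1.7539) x1=(2.0322, 1.1502) x2=(1.4508, -0.6279) x3=(0.8884, -0.8605)
step 14: x0=(0.4179, -1.7618) x1=(2.0344, 1.1490) x2=(1.4598, -0.6269) x3=(0.8799, -0.8543)
step 15: x0=(0.4216, -1.7694) x1=(2.0362, 1.1471) x2=(1.4690, -0.6258) x3=(0.8715, -0.8480)
step 16: x0=(0.4256, -1.7767) x1=(2.0376, 1.1444) x2=(1.4783, -0.6244) x3=(0.8631, -0.8414)
step 17: x0=(0.4297, -1.7838) x1=(2.0386, 1.1410) x2=(1.4878, -0.6229) x3=(0.8548, -0.8346)

1.5707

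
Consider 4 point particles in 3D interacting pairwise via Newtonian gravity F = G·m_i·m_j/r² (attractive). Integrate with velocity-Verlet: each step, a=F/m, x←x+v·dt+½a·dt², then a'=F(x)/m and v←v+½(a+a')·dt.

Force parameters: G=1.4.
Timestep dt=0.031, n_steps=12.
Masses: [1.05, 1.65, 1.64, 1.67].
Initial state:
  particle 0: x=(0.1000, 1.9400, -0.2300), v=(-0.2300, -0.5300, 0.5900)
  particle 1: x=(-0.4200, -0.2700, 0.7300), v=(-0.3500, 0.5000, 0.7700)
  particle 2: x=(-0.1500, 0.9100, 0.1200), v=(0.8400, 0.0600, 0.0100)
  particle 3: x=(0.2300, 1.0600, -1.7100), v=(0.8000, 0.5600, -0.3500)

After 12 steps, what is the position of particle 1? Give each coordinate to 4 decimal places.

step 0: x0=(0.1000, 1.9400, -0.2300) x1=(-0.4200, -0.2700, 0.7300) x2=(-0.1500, 0.9100, 0.1200) x3=(0.2300, 1.0600, -1.7100)
step 1: x0=(0.0927, 1.9224, -0.2117) x1=(-0.4307, -0.2538, 0.7534) x2=(-0.1239, 0.9119, 0.1201) x3=(0.2547, 1.0774, -1.7202)
step 2: x0=(0.0849, 1.9024, -0.1933) x1=(-0.4410, -0.2363, 0.7760) x2=(-0.0977, 0.9139, 0.1198) x3=(0.2791, 1.0948, -1.7292)
step 3: x0=(0.0769, 1.8798, -0.1748) x1=(-0.4508, -0.2174, 0.7977) x2=(-0.0714, 0.9162, 0.1190) x3=(0.3034, 1.1123, -1.7370)
step 4: x0=(0.0685, 1.8545, -0.1562) x1=(-0.4603, -0.1972, 0.8184) x2=(-0.0452, 0.9189, 0.1178) x3=(0.3273, 1.1298, -1.7435)
step 5: x0=(0.0599, 1.8264, -0.1374) x1=(-0.4692, -0.1758, 0.8383) x2=(-0.0190, 0.9221, 0.1162) x3=(0.3511, 1.1473, -1.7488)
step 6: x0=(0.0511, 1.7952, -0.1184) x1=(-0.4777, -0.1531, 0.8572) x2=(0.0071, 0.9260, 0.1142) x3=(0.3745, 1.1648, -1.7530)
step 7: x0=(0.0421, 1.7608, -0.0992) x1=(-0.4856, -0.1292, 0.8753) x2=(0.0330, 0.9307, 0.1118) x3=(0.3977, 1.1823, -1.7559)
step 8: x0=(0.0332, 1.7229, -0.0797) x1=(-0.4930, -0.1040, 0.8923) x2=(0.0586, 0.9366, 0.1089) x3=(0.4207, 1.1998, -1.7576)
step 9: x0=(0.0244, 1.6811, -0.0598) x1=(-0.4998, -0.0777, 0.9084) x2=(0.0838, 0.9438, 0.1055) x3=(0.4433, 1.2172, -1.7582)
step 10: x0=(0.0160, 1.6349, -0.0395) x1=(-0.5060, -0.0503, 0.9236) x2=(0.1085, 0.9527, 0.1015) x3=(0.4657, 1.2345, -1.7575)
step 11: x0=(0.0081, 1.5837, -0.0187) x1=(-0.5116, -0.0217, 0.9378) x2=(0.1324, 0.9638, 0.0971) x3=(0.4878, 1.2518, -1.7557)
step 12: x0=(0.0013, 1.5269, 0.0028) x1=(-0.5166, 0.0080, 0.9509) x2=(0.1554, 0.9775, 0.0920) x3=(0.5096, 1.2689, -1.7527)

(-0.5166, 0.0080, 0.9509)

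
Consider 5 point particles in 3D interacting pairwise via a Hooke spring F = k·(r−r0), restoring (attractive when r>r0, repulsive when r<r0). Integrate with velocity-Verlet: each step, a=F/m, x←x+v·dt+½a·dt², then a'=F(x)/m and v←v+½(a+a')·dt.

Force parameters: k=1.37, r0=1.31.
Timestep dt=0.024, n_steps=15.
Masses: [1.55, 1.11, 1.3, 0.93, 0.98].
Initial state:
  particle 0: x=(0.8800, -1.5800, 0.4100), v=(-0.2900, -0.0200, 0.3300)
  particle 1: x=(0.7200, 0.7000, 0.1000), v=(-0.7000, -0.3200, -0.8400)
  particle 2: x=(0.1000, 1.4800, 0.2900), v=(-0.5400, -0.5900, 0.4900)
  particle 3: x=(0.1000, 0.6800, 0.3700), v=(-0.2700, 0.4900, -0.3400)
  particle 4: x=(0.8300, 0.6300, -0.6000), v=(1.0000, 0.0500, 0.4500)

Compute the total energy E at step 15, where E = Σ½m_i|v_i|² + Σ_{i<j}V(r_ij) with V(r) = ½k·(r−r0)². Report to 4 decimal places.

7.6872

step 0: x0=(0.8800, -1.5800, 0.4100) x1=(0.7200, 0.7000, 0.1000) x2=(0.1000, 1.4800, 0.2900) x3=(0.1000, 0.6800, 0.3700) x4=(0.8300, 0.6300, -0.6000)
step 1: x0=(0.8728, -1.5793, 0.4177) x1=(0.7035, 0.6919, 0.0800) x2=(0.0871, 1.4655, 0.3018) x3=(0.0934, 0.6911, 0.3620) x4=(0.8540, 0.6308, -0.5892)
step 2: x0=(0.8652, -1.5761, 0.4251) x1=(0.6874, 0.6830, 0.0603) x2=(0.0745, 1.4503, 0.3135) x3=(0.0866, 0.7009, 0.3544) x4=(0.8782, 0.6308, -0.5786)
step 3: x0=(0.8571, -1.5704, 0.4322) x1=(0.6718, 0.6733, 0.0408) x2=(0.0621, 1.4345, 0.3253) x3=(0.0795, 0.7093, 0.3471) x4=(0.9025, 0.6300, -0.5681)
step 4: x0=(0.8485, -1.5624, 0.4388) x1=(0.6567, 0.6627, 0.0217) x2=(0.0498, 1.4181, 0.3371) x3=(0.0722, 0.7164, 0.3401) x4=(0.9269, 0.6284, -0.5576)
step 5: x0=(0.8396, -1.5520, 0.4451) x1=(0.6419, 0.6513, 0.0029) x2=(0.0378, 1.4011, 0.3489) x3=(0.0648, 0.7222, 0.3335) x4=(0.9514, 0.6260, -0.5472)
step 6: x0=(0.8301, -1.5392, 0.4510) x1=(0.6275, 0.6391, -0.0158) x2=(0.0261, 1.3835, 0.3608) x3=(0.0571, 0.7266, 0.3272) x4=(0.9762, 0.6229, -0.5369)
step 7: x0=(0.8203, -1.5240, 0.4565) x1=(0.6133, 0.6261, -0.0341) x2=(0.0146, 1.3653, 0.3727) x3=(0.0493, 0.7296, 0.3213) x4=(1.0011, 0.6191, -0.5266)
step 8: x0=(0.8101, -1.5066, 0.4617) x1=(0.5994, 0.6122, -0.0523) x2=(0.0033, 1.3466, 0.3846) x3=(0.0413, 0.7314, 0.3156) x4=(1.0262, 0.6146, -0.5163)
step 9: x0=(0.7994, -1.4870, 0.4664) x1=(0.5857, 0.5975, -0.0703) x2=(-0.0078, 1.3274, 0.3966) x3=(0.0332, 0.7317, 0.3102) x4=(1.0514, 0.6094, -0.5060)
step 10: x0=(0.7884, -1.4652, 0.4708) x1=(0.5722, 0.5819, -0.0881) x2=(-0.0185, 1.3078, 0.4087) x3=(0.0250, 0.7308, 0.3051) x4=(1.0769, 0.6036, -0.4955)
step 11: x0=(0.7770, -1.4413, 0.4748) x1=(0.5588, 0.5656, -0.1058) x2=(-0.0291, 1.2876, 0.4208) x3=(0.0168, 0.7285, 0.3003) x4=(1.1025, 0.5972, -0.4850)
step 12: x0=(0.7653, -1.4153, 0.4784) x1=(0.5456, 0.5485, -0.1234) x2=(-0.0393, 1.2671, 0.4331) x3=(0.0085, 0.7250, 0.2957) x4=(1.1282, 0.5903, -0.4742)
step 13: x0=(0.7532, -1.3874, 0.4817) x1=(0.5324, 0.5307, -0.1410) x2=(-0.0492, 1.2461, 0.4454) x3=(0.0001, 0.7202, 0.2912) x4=(1.1540, 0.5828, -0.4632)
step 14: x0=(0.7407, -1.3575, 0.4846) x1=(0.5193, 0.5121, -0.1586) x2=(-0.0589, 1.2247, 0.4578) x3=(-0.0082, 0.7141, 0.2869) x4=(1.1798, 0.5748, -0.4520)
step 15: x0=(0.7280, -1.3258, 0.4872) x1=(0.5063, 0.4929, -0.1762) x2=(-0.0683, 1.2030, 0.4703) x3=(-0.0166, 0.7069, 0.2828) x4=(1.2057, 0.5663, -0.4404)
step 0 velocities: v0=(-0.2900, -0.0200, 0.3300) v1=(-0.7000, -0.3200, -0.8400) v2=(-0.5400, -0.5900, 0.4900) v3=(-0.2700, 0.4900, -0.3400) v4=(1.0000, 0.0500, 0.4500)
step 0: KE=2.2319, PE=5.4568, E=7.6887
step 15 velocities: v0=(-0.5373, 1.3569, 0.0994) v1=(-0.5420, -0.8170, -0.7341) v2=(-0.3834, -0.9134, 0.5240) v3=(-0.3459, -0.3257, -0.1709) v4=(1.0764, -0.3618, 0.4891)
step 15: KE=4.1749, PE=3.5123, E=7.6872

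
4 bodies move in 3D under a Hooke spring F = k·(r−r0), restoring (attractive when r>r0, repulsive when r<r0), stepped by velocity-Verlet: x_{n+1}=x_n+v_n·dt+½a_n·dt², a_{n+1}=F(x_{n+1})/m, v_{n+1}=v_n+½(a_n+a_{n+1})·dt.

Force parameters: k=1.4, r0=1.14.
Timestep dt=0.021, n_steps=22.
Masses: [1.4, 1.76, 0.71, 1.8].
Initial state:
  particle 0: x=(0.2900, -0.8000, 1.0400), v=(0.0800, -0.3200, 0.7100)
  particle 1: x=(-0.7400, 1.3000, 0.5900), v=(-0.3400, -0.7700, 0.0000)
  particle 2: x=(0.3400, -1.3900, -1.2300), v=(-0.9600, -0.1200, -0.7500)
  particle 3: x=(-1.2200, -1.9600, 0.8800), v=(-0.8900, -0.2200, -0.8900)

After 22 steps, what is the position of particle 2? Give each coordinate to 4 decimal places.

(-0.3824, -1.1249, -0.8505)

step 0: x0=(0.2900, -0.8000, 1.0400) x1=(-0.7400, 1.3000, 0.5900) x2=(0.3400, -1.3900, -1.2300) x3=(-1.2200, -1.9600, 0.8800)
step 1: x0=(0.2914, -0.8066, 1.0546) x1=(-0.7470, 1.2829, 0.5899) x2=(0.3191, -1.3918, -1.2442) x3=(-1.2384, -1.9641, 0.8611)
step 2: x0=(0.2924, -0.8132, 1.0685) x1=(-0.7536, 1.2641, 0.5894) x2=(0.2968, -1.3920, -1.2552) x3=(-1.2561, -1.9672, 0.8417)
step 3: x0=(0.2928, -0.8195, 1.0817) x1=(-0.7600, 1.2436, 0.5887) x2=(0.2732, -1.3907, -1.2631) x3=(-1.2732, -1.9693, 0.8219)
step 4: x0=(0.2926, -0.8258, 1.0943) x1=(-0.7660, 1.2213, 0.5877) x2=(0.2482, -1.3879, -1.2678) x3=(-1.2897, -1.9705, 0.8017)
step 5: x0=(0.2920, -0.8319, 1.1061) x1=(-0.7717, 1.1974, 0.5865) x2=(0.2218, -1.3837, -1.2693) x3=(-1.3055, -1.9706, 0.7810)
step 6: x0=(0.2907, -0.8379, 1.1171) x1=(-0.7771, 1.1717, 0.5849) x2=(0.1942, -1.3780, -1.2676) x3=(-1.3207, -1.9697, 0.7600)
step 7: x0=(0.2889, -0.8438, 1.1274) x1=(-0.7822, 1.1444, 0.5830) x2=(0.1653, -1.3708, -1.2628) x3=(-1.3352, -1.9679, 0.7386)
step 8: x0=(0.2865, -0.8496, 1.1370) x1=(-0.7870, 1.1155, 0.5809) x2=(0.1352, -1.3624, -1.2549) x3=(-1.3491, -1.9651, 0.7168)
step 9: x0=(0.2836, -0.8553, 1.1458) x1=(-0.7916, 1.0850, 0.5784) x2=(0.1040, -1.3525, -1.2438) x3=(-1.3623, -1.9614, 0.6947)
step 10: x0=(0.2800, -0.8609, 1.1538) x1=(-0.7959, 1.0529, 0.5757) x2=(0.0716, -1.3414, -1.2298) x3=(-1.3749, -1.9567, 0.6723)
step 11: x0=(0.2758, -0.8664, 1.1610) x1=(-0.7999, 1.0193, 0.5727) x2=(0.0382, -1.3290, -1.2127) x3=(-1.3868, -1.9511, 0.6496)
step 12: x0=(0.2710, -0.8718, 1.1675) x1=(-0.8037, 0.9842, 0.5694) x2=(0.0038, -1.3154, -1.1927) x3=(-1.3981, -1.9445, 0.6266)
step 13: x0=(0.2656, -0.8772, 1.1731) x1=(-0.8073, 0.9476, 0.5659) x2=(-0.0316, -1.3007, -1.1698) x3=(-1.4088, -1.9371, 0.6033)
step 14: x0=(0.2595, -0.8824, 1.1780) x1=(-0.8106, 0.9096, 0.5621) x2=(-0.0678, -1.2848, -1.1442) x3=(-1.4188, -1.9288, 0.5798)
step 15: x0=(0.2528, -0.8876, 1.1821) x1=(-0.8137, 0.8703, 0.5580) x2=(-0.1049, -1.2679, -1.1159) x3=(-1.4283, -1.9196, 0.5561)
step 16: x0=(0.2455, -0.8927, 1.1854) x1=(-0.8167, 0.8296, 0.5537) x2=(-0.1428, -1.2500, -1.0849) x3=(-1.4371, -1.9096, 0.5323)
step 17: x0=(0.2376, -0.8977, 1.1880) x1=(-0.8195, 0.7876, 0.5492) x2=(-0.1813, -1.2311, -1.0515) x3=(-1.4453, -1.8988, 0.5082)
step 18: x0=(0.2290, -0.9026, 1.1897) x1=(-0.8221, 0.7445, 0.5444) x2=(-0.2205, -1.2114, -1.0156) x3=(-1.4529, -1.8872, 0.4841)
step 19: x0=(0.2198, -0.9075, 1.1908) x1=(-0.8245, 0.7001, 0.5394) x2=(-0.2603, -1.1908, -0.9775) x3=(-1.4600, -1.8747, 0.4598)
step 20: x0=(0.2099, -0.9124, 1.1911) x1=(-0.8268, 0.6547, 0.5342) x2=(-0.3006, -1.1695, -0.9372) x3=(-1.4665, -1.8616, 0.4354)
step 21: x0=(0.1994, -0.9172, 1.1906) x1=(-0.8290, 0.6081, 0.5288) x2=(-0.3413, -1.1475, -0.8948) x3=(-1.4724, -1.8477, 0.4110)
step 22: x0=(0.1883, -0.9219, 1.1895) x1=(-0.8310, 0.5606, 0.5233) x2=(-0.3824, -1.1249, -0.8505) x3=(-1.4779, -1.8331, 0.3866)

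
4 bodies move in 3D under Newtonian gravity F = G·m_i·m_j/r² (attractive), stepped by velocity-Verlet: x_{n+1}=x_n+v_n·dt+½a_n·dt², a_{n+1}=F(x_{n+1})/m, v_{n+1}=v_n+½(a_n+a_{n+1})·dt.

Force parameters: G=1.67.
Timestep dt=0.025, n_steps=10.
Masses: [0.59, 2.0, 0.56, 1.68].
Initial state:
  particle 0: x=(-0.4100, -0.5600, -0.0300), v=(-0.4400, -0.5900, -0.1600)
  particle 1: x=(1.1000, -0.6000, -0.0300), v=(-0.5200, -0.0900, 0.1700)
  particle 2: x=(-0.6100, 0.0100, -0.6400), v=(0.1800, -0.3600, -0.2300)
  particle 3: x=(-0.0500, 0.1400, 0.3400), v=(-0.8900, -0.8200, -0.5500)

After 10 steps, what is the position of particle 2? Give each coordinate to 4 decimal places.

step 0: x0=(-0.4100, -0.5600, -0.0300) x1=(1.1000, -0.6000, -0.0300) x2=(-0.6100, 0.0100, -0.6400) x3=(-0.0500, 0.1400, 0.3400)
step 1: x0=(-0.4202, -0.5736, -0.0338) x1=(1.0864, -0.6020, -0.0257) x2=(-0.6048, 0.0007, -0.6448) x3=(-0.0721, 0.1189, 0.3257)
step 2: x0=(-0.4286, -0.5847, -0.0371) x1=(1.0717, -0.6035, -0.0212) x2=(-0.5983, -0.0092, -0.6475) x3=(-0.0939, 0.0965, 0.3105)
step 3: x0=(-0.4352, -0.5932, -0.0400) x1=(1.0559, -0.6045, -0.0165) x2=(-0.5903, -0.0197, -0.6482) x3=(-0.1154, 0.0728, 0.2941)
step 4: x0=(-0.4400, -0.5990, -0.0423) x1=(1.0388, -0.6049, -0.0117) x2=(-0.5810, -0.0308, -0.6467) x3=(-0.1366, 0.0477, 0.2767)
step 5: x0=(-0.4429, -0.6019, -0.0440) x1=(1.0205, -0.6049, -0.0068) x2=(-0.5702, -0.0426, -0.6428) x3=(-0.1575, 0.0213, 0.2581)
step 6: x0=(-0.4438, -0.6016, -0.0451) x1=(1.0010, -0.6044, -0.0017) x2=(-0.5581, -0.0550, -0.6364) x3=(-0.1781, -0.0066, 0.2384)
step 7: x0=(-0.4424, -0.5978, -0.0453) x1=(0.9801, -0.6034, 0.0034) x2=(-0.5444, -0.0682, -0.6274) x3=(-0.1983, -0.0361, 0.2173)
step 8: x0=(-0.4388, -0.5900, -0.0447) x1=(0.9579, -0.6019, 0.0086) x2=(-0.5292, -0.0822, -0.6154) x3=(-0.2183, -0.0673, 0.1949)
step 9: x0=(-0.4325, -0.5777, -0.0429) x1=(0.9342, -0.6000, 0.0139) x2=(-0.5124, -0.0971, -0.6002) x3=(-0.2381, -0.1004, 0.1709)
step 10: x0=(-0.4232, -0.5599, -0.0398) x1=(0.9091, -0.5975, 0.0192) x2=(-0.4939, -0.1129, -0.5815) x3=(-0.2576, -0.1356, 0.1452)

(-0.4939, -0.1129, -0.5815)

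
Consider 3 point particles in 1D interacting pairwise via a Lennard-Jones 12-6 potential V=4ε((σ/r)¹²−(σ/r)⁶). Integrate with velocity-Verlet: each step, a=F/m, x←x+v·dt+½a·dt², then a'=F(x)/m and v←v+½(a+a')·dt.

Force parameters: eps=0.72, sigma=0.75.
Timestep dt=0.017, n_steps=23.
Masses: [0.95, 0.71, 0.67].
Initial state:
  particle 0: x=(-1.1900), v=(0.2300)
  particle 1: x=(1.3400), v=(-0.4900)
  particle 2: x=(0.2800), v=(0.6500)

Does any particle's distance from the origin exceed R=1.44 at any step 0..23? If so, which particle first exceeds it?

step 0: x0=(-1.1900) x1=(1.3400) x2=(0.2800)
step 1: x0=(-1.1861) x1=(1.3314) x2=(0.2913)
step 2: x0=(-1.1821) x1=(1.3220) x2=(0.3033)
step 3: x0=(-1.1780) x1=(1.3119) x2=(0.3160)
step 4: x0=(-1.1739) x1=(1.3010) x2=(0.3295)
step 5: x0=(-1.1697) x1=(1.2893) x2=(0.3438)
step 6: x0=(-1.1655) x1=(1.2765) x2=(0.3591)
step 7: x0=(-1.1612) x1=(1.2629) x2=(0.3753)
step 8: x0=(-1.1569) x1=(1.2485) x2=(0.3922)
step 9: x0=(-1.1525) x1=(1.2337) x2=(0.4095)
step 10: x0=(-1.1481) x1=(1.2195) x2=(0.4260)
step 11: x0=(-1.1437) x1=(1.2081) x2=(0.4396)
step 12: x0=(-1.1392) x1=(1.2024) x2=(0.4470)
step 13: x0=(-1.1347) x1=(1.2048) x2=(0.4458)
step 14: x0=(-1.1301) x1=(1.2147) x2=(0.4366)
step 15: x0=(-1.1255) x1=(1.2290) x2=(0.4227)
step 16: x0=(-1.1209) x1=(1.2449) x2=(0.4070)
step 17: x0=(-1.1162) x1=(1.2609) x2=(0.3911)
step 18: x0=(-1.1114) x1=(1.2764) x2=(0.3758)
step 19: x0=(-1.1066) x1=(1.2910) x2=(0.3613)
step 20: x0=(-1.1017) x1=(1.3046) x2=(0.3477)
step 21: x0=(-1.0968) x1=(1.3173) x2=(0.3350)
step 22: x0=(-1.0918) x1=(1.3292) x2=(0.3230)
step 23: x0=(-1.0867) x1=(1.3403) x2=(0.3118)

no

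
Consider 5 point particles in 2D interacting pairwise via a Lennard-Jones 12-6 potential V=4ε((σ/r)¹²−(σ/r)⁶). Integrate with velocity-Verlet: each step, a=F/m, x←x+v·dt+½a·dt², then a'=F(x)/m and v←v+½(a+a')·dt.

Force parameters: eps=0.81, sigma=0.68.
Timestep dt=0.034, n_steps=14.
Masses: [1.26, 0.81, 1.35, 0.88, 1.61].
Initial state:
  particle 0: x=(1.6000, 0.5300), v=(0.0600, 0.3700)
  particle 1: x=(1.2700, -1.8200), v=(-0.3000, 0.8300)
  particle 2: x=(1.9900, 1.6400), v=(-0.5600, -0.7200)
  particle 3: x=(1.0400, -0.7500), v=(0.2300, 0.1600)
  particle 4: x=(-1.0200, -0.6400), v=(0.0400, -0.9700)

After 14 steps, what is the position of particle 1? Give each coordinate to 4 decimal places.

step 0: x0=(1.6000, 0.5300) x1=(1.2700, -1.8200) x2=(1.9900, 1.6400) x3=(1.0400, -0.7500) x4=(-1.0200, -0.6400)
step 1: x0=(1.6021, 0.5427) x1=(1.2597, -1.7911) x2=(1.9709, 1.6153) x3=(1.0480, -0.7450) x4=(-1.0186, -0.6730)
step 2: x0=(1.6043, 0.5560) x1=(1.2490, -1.7608) x2=(1.9516, 1.5900) x3=(1.0563, -0.7412) x4=(-1.0173, -0.7060)
step 3: x0=(1.6068, 0.5698) x1=(1.2381, -1.7287) x2=(1.9320, 1.5639) x3=(1.0650, -0.7388) x4=(-1.0159, -0.7389)
step 4: x0=(1.6095, 0.5846) x1=(1.2267, -1.6945) x2=(1.9121, 1.5369) x3=(1.0742, -0.7381) x4=(-1.0145, -0.7719)
step 5: x0=(1.6126, 0.6006) x1=(1.2150, -1.6577) x2=(1.8918, 1.5086) x3=(1.0837, -0.7396) x4=(-1.0131, -0.8049)
step 6: x0=(1.6162, 0.6182) x1=(1.2027, -1.6177) x2=(1.8710, 1.4787) x3=(1.0938, -0.7438) x4=(-1.0116, -0.8379)
step 7: x0=(1.6204, 0.6380) x1=(1.1900, -1.5739) x2=(1.8496, 1.4466) x3=(1.1043, -0.7514) x4=(-1.0102, -0.8709)
step 8: x0=(1.6253, 0.6601) x1=(1.1769, -1.5261) x2=(1.8275, 1.4122) x3=(1.1153, -0.7624) x4=(-1.0088, -0.9039)
step 9: x0=(1.6305, 0.6833) x1=(1.1638, -1.4779) x2=(1.8051, 1.3768) x3=(1.1263, -0.7737) x4=(-1.0073, -0.9368)
step 10: x0=(1.6335, 0.6978) x1=(1.1516, -1.4489) x2=(1.7847, 1.3493) x3=(1.1364, -0.7672) x4=(-1.0058, -0.9698)
step 11: x0=(1.6283, 0.6776) x1=(1.1404, -1.4586) x2=(1.7719, 1.3542) x3=(1.1457, -0.7250) x4=(-1.0044, -1.0028)
step 12: x0=(1.6193, 0.6389) x1=(1.1290, -1.4746) x2=(1.7626, 1.3762) x3=(1.1551, -0.6766) x4=(-1.0029, -1.0358)
step 13: x0=(1.6100, 0.5988) x1=(1.1178, -1.4876) x2=(1.7536, 1.3994) x3=(1.1645, -0.6310) x4=(-1.0014, -1.0688)
step 14: x0=(1.6009, 0.5607) x1=(1.1068, -1.4964) x2=(1.7442, 1.4205) x3=(1.1739, -0.5887) x4=(-0.9998, -1.1018)

(1.1068, -1.4964)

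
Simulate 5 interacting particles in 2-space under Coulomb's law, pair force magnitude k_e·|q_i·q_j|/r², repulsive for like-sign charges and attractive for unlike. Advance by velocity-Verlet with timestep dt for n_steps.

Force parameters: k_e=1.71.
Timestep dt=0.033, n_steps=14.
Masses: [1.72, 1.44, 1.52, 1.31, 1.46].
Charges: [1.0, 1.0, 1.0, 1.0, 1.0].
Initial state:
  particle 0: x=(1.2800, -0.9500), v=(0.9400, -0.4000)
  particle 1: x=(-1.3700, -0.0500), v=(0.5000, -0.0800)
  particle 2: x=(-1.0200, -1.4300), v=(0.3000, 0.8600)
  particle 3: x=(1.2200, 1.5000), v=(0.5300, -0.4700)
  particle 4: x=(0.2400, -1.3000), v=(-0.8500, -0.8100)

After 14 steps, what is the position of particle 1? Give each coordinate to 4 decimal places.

step 0: x0=(1.2800, -0.9500) x1=(-1.3700, -0.0500) x2=(-1.0200, -1.4300) x3=(1.2200, 1.5000) x4=(0.2400, -1.3000)
step 1: x0=(1.3116, -0.9631) x1=(-1.3538, -0.0522) x2=(-1.0105, -1.4020) x3=(1.2376, 1.4848) x4=(0.2119, -1.3270)
step 2: x0=(1.3443, -0.9762) x1=(-1.3384, -0.0537) x2=(-1.0020, -1.3748) x3=(1.2555, 1.4701) x4=(0.1840, -1.3546)
step 3: x0=(1.3780, -0.9893) x1=(-1.3236, -0.0542) x2=(-0.9945, -1.3483) x3=(1.2736, 1.4559) x4=(0.1564, -1.3828)
step 4: x0=(1.4127, -1.0023) x1=(-1.3095, -0.0539) x2=(-0.9879, -1.3226) x3=(1.2919, 1.4424) x4=(0.1292, -1.4116)
step 5: x0=(1.4482, -1.0154) x1=(-1.2961, -0.0526) x2=(-0.9825, -1.2976) x3=(1.3106, 1.4293) x4=(0.1025, -1.4410)
step 6: x0=(1.4846, -1.0285) x1=(-1.2834, -0.0503) x2=(-0.9781, -1.2733) x3=(1.3294, 1.4168) x4=(0.0764, -1.4712)
step 7: x0=(1.5217, -1.0416) x1=(-1.2714, -0.0471) x2=(-0.9749, -1.2497) x3=(1.3485, 1.4048) x4=(0.0511, -1.5020)
step 8: x0=(1.5596, -1.0549) x1=(-1.2601, -0.0427) x2=(-0.9728, -1.2266) x3=(1.3679, 1.3933) x4=(0.0265, -1.5337)
step 9: x0=(1.5982, -1.0682) x1=(-1.2495, -0.0374) x2=(-0.9718, -1.2041) x3=(1.3875, 1.3824) x4=(0.0027, -1.5662)
step 10: x0=(1.6375, -1.0816) x1=(-1.2396, -0.0308) x2=(-0.9719, -1.1821) x3=(1.4074, 1.3720) x4=(-0.0203, -1.5996)
step 11: x0=(1.6773, -1.0951) x1=(-1.2303, -0.0232) x2=(-0.9732, -1.1606) x3=(1.4276, 1.3621) x4=(-0.0424, -1.6340)
step 12: x0=(1.7178, -1.1087) x1=(-1.2217, -0.0144) x2=(-0.9755, -1.1396) x3=(1.4479, 1.3526) x4=(-0.0637, -1.6693)
step 13: x0=(1.7588, -1.1225) x1=(-1.2137, -0.0044) x2=(-0.9787, -1.1189) x3=(1.4686, 1.3437) x4=(-0.0843, -1.7058)
step 14: x0=(1.8004, -1.1363) x1=(-1.2063, 0.0068) x2=(-0.9829, -1.0987) x3=(1.4895, 1.3353) x4=(-0.1041, -1.7432)

(-1.2063, 0.0068)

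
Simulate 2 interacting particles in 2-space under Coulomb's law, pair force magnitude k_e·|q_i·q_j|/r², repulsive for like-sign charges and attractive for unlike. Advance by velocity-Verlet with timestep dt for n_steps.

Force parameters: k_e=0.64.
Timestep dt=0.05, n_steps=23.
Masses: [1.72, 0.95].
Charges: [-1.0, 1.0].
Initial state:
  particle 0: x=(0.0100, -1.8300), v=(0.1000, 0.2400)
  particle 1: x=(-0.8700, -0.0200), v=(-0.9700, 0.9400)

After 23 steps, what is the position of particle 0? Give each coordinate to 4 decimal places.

step 0: x0=(0.0100, -1.8300) x1=(-0.8700, -0.0200)
step 1: x0=(0.0149, -1.8179) x1=(-0.9184, 0.0268)
step 2: x0=(0.0198, -1.8056) x1=(-0.9666, 0.0733)
step 3: x0=(0.0246, -1.7931) x1=(-1.0147, 0.1194)
step 4: x0=(0.0292, -1.7805) x1=(-1.0626, 0.1652)
step 5: x0=(0.0338, -1.7677) x1=(-1.1103, 0.2107)
step 6: x0=(0.0383, -1.7547) x1=(-1.1579, 0.2560)
step 7: x0=(0.0427, -1.7416) x1=(-1.2053, 0.3010)
step 8: x0=(0.0470, -1.7283) x1=(-1.2525, 0.3457)
step 9: x0=(0.0512, -1.7149) x1=(-1.2996, 0.3902)
step 10: x0=(0.0553, -1.7014) x1=(-1.3466, 0.4345)
step 11: x0=(0.0594, -1.6878) x1=(-1.3934, 0.4785)
step 12: x0=(0.0634, -1.6740) x1=(-1.4401, 0.5223)
step 13: x0=(0.0673, -1.6602) x1=(-1.4866, 0.5660)
step 14: x0=(0.0712, -1.6462) x1=(-1.5330, 0.6094)
step 15: x0=(0.0749, -1.6322) x1=(-1.5793, 0.6527)
step 16: x0=(0.0787, -1.6180) x1=(-1.6255, 0.6958)
step 17: x0=(0.0823, -1.6038) x1=(-1.6715, 0.7388)
step 18: x0=(0.0859, -1.5895) x1=(-1.7174, 0.7816)
step 19: x0=(0.0894, -1.5750) x1=(-1.7632, 0.8242)
step 20: x0=(0.0928, -1.5606) x1=(-1.8089, 0.8667)
step 21: x0=(0.0962, -1.5460) x1=(-1.8545, 0.9090)
step 22: x0=(0.0996, -1.5313) x1=(-1.9000, 0.9513)
step 23: x0=(0.1028, -1.5166) x1=(-1.9454, 0.9933)

(0.1028, -1.5166)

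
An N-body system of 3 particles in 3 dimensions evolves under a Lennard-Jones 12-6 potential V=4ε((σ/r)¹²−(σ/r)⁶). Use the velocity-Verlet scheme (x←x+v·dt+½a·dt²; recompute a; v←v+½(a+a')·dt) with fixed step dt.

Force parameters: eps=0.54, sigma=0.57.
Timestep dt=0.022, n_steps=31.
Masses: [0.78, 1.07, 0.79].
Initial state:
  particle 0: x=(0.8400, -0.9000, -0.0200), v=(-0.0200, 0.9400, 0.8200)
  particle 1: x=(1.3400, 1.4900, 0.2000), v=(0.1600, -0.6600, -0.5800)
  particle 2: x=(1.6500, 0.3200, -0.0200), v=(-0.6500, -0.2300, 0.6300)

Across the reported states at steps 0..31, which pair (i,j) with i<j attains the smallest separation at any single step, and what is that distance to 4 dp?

pair (0,2), distance 0.5616

step 0: x0=(0.8400, -0.9000, -0.0200) x1=(1.3400, 1.4900, 0.2000) x2=(1.6500, 0.3200, -0.0200)
step 1: x0=(0.8396, -0.8793, -0.0020) x1=(1.3435, 1.4755, 0.1872) x2=(1.6357, 0.3150, -0.0061)
step 2: x0=(0.8391, -0.8586, 0.0161) x1=(1.3471, 1.4609, 0.1745) x2=(1.6213, 0.3100, 0.0077)
step 3: x0=(0.8387, -0.8379, 0.0341) x1=(1.3506, 1.4462, 0.1617) x2=(1.6070, 0.3050, 0.0216)
step 4: x0=(0.8383, -0.8171, 0.0522) x1=(1.3542, 1.4315, 0.1489) x2=(1.5926, 0.3002, 0.0355)
step 5: x0=(0.8380, -0.7963, 0.0702) x1=(1.3578, 1.4167, 0.1361) x2=(1.5781, 0.2953, 0.0494)
step 6: x0=(0.8376, -0.7755, 0.0882) x1=(1.3613, 1.4019, 0.1233) x2=(1.5636, 0.2906, 0.0634)
step 7: x0=(0.8373, -0.7547, 0.1063) x1=(1.3650, 1.3870, 0.1105) x2=(1.5491, 0.2859, 0.0773)
step 8: x0=(0.8370, -0.7338, 0.1243) x1=(1.3686, 1.3719, 0.0977) x2=(1.5345, 0.2813, 0.0912)
step 9: x0=(0.8367, -0.7128, 0.1423) x1=(1.3722, 1.3568, 0.0849) x2=(1.5199, 0.2768, 0.1051)
step 10: x0=(0.8365, -0.6918, 0.1604) x1=(1.3759, 1.3416, 0.0721) x2=(1.5052, 0.2724, 0.1191)
step 11: x0=(0.8364, -0.6707, 0.1784) x1=(1.3795, 1.3263, 0.0593) x2=(1.4904, 0.2680, 0.1330)
step 12: x0=(0.8363, -0.6495, 0.1964) x1=(1.3832, 1.3108, 0.0465) x2=(1.4756, 0.2637, 0.1469)
step 13: x0=(0.8362, -0.6283, 0.2145) x1=(1.3869, 1.2952, 0.0337) x2=(1.4607, 0.2595, 0.1608)
step 14: x0=(0.8363, -0.6069, 0.2325) x1=(1.3906, 1.2795, 0.0209) x2=(1.4456, 0.2554, 0.1747)
step 15: x0=(0.8364, -0.5853, 0.2505) x1=(1.3943, 1.2636, 0.0082) x2=(1.4305, 0.2513, 0.1886)
step 16: x0=(0.8367, -0.5636, 0.2685) x1=(1.3980, 1.2476, -0.0045) x2=(1.4152, 0.2473, 0.2024)
step 17: x0=(0.8371, -0.5417, 0.2864) x1=(1.4017, 1.2314, -0.0172) x2=(1.3998, 0.2432, 0.2162)
step 18: x0=(0.8377, -0.5195, 0.3044) x1=(1.4054, 1.2150, -0.0298) x2=(1.3842, 0.2391, 0.2300)
step 19: x0=(0.8386, -0.4970, 0.3223) x1=(1.4091, 1.1985, -0.0424) x2=(1.3684, 0.2350, 0.2438)
step 20: x0=(0.8397, -0.4741, 0.3402) x1=(1.4128, 1.1818, -0.0550) x2=(1.3523, 0.2307, 0.2575)
step 21: x0=(0.8412, -0.4507, 0.3580) x1=(1.4165, 1.1649, -0.0675) x2=(1.3359, 0.2262, 0.2712)
step 22: x0=(0.8431, -0.4267, 0.3757) x1=(1.4202, 1.1479, -0.0799) x2=(1.3191, 0.2213, 0.2849)
step 23: x0=(0.8455, -0.4020, 0.3934) x1=(1.4238, 1.1306, -0.0922) x2=(1.3018, 0.2159, 0.2986)
step 24: x0=(0.8486, -0.3763, 0.4109) x1=(1.4274, 1.1132, -0.1045) x2=(1.2838, 0.2099, 0.3124)
step 25: x0=(0.8526, -0.3496, 0.4282) x1=(1.4310, 1.0957, -0.1167) x2=(1.2651, 0.2030, 0.3262)
step 26: x0=(0.8573, -0.3218, 0.4453) x1=(1.4346, 1.0779, -0.1288) x2=(1.2457, 0.1952, 0.3401)
step 27: x0=(0.8624, -0.2934, 0.4623) x1=(1.4381, 1.0600, -0.1409) x2=(1.2258, 0.1871, 0.3540)
step 28: x0=(0.8661, -0.2671, 0.4797) x1=(1.4416, 1.0420, -0.1528) x2=(1.2075, 0.1812, 0.3674)
step 29: x0=(0.8625, -0.2502, 0.4995) x1=(1.4451, 1.0239, -0.1647) x2=(1.1964, 0.1848, 0.3783)
step 30: x0=(0.8479, -0.2476, 0.5233) x1=(1.4485, 1.0056, -0.1765) x2=(1.1962, 0.2028, 0.3852)
step 31: x0=(0.8285, -0.2513, 0.5490) x1=(1.4519, 0.9871, -0.1882) x2=(1.2008, 0.2271, 0.3901)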